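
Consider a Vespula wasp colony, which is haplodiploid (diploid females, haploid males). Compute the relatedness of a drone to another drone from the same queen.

0.5

Haploid brothers each carry a random half of the queen's diploid genome, so on average they share half: r = 1/2.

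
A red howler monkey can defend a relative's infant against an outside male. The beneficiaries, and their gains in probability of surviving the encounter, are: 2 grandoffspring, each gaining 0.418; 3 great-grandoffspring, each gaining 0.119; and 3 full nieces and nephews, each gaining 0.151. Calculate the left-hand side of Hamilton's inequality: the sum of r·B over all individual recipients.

r to a grandoffspring = 0.25 (two parent–offspring links: r = (1/2)^2 = 1/4).
r to a great-grandoffspring = 0.125 (three parent–offspring links: r = (1/2)^3 = 1/8).
r to a full niece or nephew = 0.25 (full aunt/uncle↔niece/nephew: two paths of length 3 through the shared grandparent pair: r = 2·(1/2)^3 = 1/4).
Summing one r·B term per recipient: 2·0.25·0.418 + 3·0.125·0.119 + 3·0.25·0.151 = 0.366875.

0.366875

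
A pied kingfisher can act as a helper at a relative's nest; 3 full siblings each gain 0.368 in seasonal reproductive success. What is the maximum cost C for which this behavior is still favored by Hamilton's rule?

r to a full sibling = 1/2 (full sibs share both parents — two paths of length 2: r = 2·(1/2)^2 = 1/2).
Hamilton's rule: n·r·B > C, so the trait is favored while C < n·r·B = 3·0.5·0.368 = 0.552.

0.552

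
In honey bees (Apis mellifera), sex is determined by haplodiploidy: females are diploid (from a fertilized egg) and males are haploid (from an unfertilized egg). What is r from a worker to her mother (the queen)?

0.5

One meiotic link between diploid queen and diploid daughter: r = 1/2.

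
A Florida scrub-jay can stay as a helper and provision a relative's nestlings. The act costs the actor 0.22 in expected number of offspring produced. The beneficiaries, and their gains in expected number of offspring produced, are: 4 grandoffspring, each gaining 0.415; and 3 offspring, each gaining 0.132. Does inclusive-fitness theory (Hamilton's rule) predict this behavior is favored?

Hamilton's rule: the trait is favored when the sum of r·B over every recipient exceeds the actor's cost C.
r to a grandoffspring = 0.25 (two parent–offspring links: r = (1/2)^2 = 1/4).
r to an offspring = 0.5 (one parent–offspring link: r = (1/2)^1 = 1/2).
Summing one r·B term per recipient: 4·0.25·0.415 + 3·0.5·0.132 = 0.613.
0.613 > 0.22: the indirect benefit exceeds the cost.

Yes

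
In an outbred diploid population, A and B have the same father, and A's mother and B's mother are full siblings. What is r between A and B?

Independent pedigree routes through distinct common ancestors add.
A and B are related in two ways: half-sibs through their shared father (r = 1/4) and first cousins through their mothers (r = 1/8).
r = 1/4 + 1/8 = 3/8 = 0.375.

0.375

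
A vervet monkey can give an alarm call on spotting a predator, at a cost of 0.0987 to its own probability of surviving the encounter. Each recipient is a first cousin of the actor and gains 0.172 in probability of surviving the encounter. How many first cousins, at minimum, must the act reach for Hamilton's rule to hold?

r to a first cousin = 0.125 (first cousins share one grandparent pair — two paths of length 4: r = 2·(1/2)^4 = 1/8).
Hamilton's rule: n·r·B > C  ⇒  n > C/(r·B) = 0.0987/(0.125·0.172) = 4.591.
The smallest integer exceeding 4.591 is 5.

5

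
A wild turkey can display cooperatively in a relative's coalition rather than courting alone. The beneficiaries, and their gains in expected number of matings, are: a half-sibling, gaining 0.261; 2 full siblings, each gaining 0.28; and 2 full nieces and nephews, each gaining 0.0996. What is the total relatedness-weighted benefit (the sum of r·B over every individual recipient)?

r to a half-sibling = 1/4 (half-sibs share one parent — one path of length 2: r = (1/2)^2 = 1/4).
r to a full sibling = 1/2 (full sibs share both parents — two paths of length 2: r = 2·(1/2)^2 = 1/2).
r to a full niece or nephew = 0.25 (full aunt/uncle↔niece/nephew: two paths of length 3 through the shared grandparent pair: r = 2·(1/2)^3 = 1/4).
Summing one r·B term per recipient: 1·0.25·0.261 + 2·0.5·0.28 + 2·0.25·0.0996 = 0.39505.

0.39505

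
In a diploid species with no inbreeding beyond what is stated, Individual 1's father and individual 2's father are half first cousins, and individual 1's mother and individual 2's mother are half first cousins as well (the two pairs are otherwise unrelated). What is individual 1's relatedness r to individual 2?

0.03125

Wright's path rule: contributions from independent ancestry routes add.
Individual 1 and individual 2 are related in two ways: half second cousins through their fathers (r = 1/64) and half second cousins through their mothers (r = 1/64).
r = 1/64 + 1/64 = 1/32 = 0.03125.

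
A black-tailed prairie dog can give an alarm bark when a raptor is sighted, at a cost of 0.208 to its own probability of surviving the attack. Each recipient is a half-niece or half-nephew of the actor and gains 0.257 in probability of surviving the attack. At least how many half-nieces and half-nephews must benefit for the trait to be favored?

r to a half-niece or half-nephew = 0.125 (half-aunt/uncle↔niece/nephew: one path of length 3: r = (1/2)^3 = 1/8).
Hamilton's rule: n·r·B > C  ⇒  n > C/(r·B) = 0.208/(0.125·0.257) = 6.475.
The smallest integer exceeding 6.475 is 7.

7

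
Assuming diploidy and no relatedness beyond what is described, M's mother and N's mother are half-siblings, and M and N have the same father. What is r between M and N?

0.3125

Wright's path rule: contributions from independent ancestry routes add.
M and N are related in two ways: half first cousins through their mothers (r = 1/16) and half-sibs through their shared father (r = 1/4).
r = 1/16 + 1/4 = 0.3125.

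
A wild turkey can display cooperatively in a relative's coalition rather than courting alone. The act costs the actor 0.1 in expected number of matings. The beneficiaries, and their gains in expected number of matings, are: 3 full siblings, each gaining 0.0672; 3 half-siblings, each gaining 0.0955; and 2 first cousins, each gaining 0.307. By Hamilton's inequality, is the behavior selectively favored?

Hamilton's rule: the trait is favored when the sum of r·B over every recipient exceeds the actor's cost C.
r to a full sibling = 0.5 (full sibs share both parents — two paths of length 2: r = 2·(1/2)^2 = 1/2).
r to a half-sibling = 0.25 (half-sibs share one parent — one path of length 2: r = (1/2)^2 = 1/4).
r to a first cousin = 0.125 (first cousins share one grandparent pair — two paths of length 4: r = 2·(1/2)^4 = 1/8).
Summing one r·B term per recipient: 3·0.5·0.0672 + 3·0.25·0.0955 + 2·0.125·0.307 = 0.249175.
0.249175 > 0.1: the indirect benefit exceeds the cost.

Yes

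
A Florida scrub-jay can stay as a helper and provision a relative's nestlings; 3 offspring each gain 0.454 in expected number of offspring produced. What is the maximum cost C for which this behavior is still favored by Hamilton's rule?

0.681

r to an offspring = 0.5 (one parent–offspring link: r = (1/2)^1 = 1/2).
Hamilton's rule: n·r·B > C, so the trait is favored while C < n·r·B = 3·0.5·0.454 = 0.681.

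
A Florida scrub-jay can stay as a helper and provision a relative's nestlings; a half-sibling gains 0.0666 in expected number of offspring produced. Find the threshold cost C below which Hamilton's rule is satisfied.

r to a half-sibling = 1/4 (half-sibs share one parent — one path of length 2: r = (1/2)^2 = 1/4).
Hamilton's rule: n·r·B > C, so the trait is favored while C < n·r·B = 1·0.25·0.0666 = 0.01665.

0.01665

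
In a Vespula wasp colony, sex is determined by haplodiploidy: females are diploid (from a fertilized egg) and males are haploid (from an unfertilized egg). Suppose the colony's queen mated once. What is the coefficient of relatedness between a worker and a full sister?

Haplodiploid full sisters inherit their father's entire haploid genome identically (contributing 1/2) and on average half of their mother's contribution (1/2 · 1/2 = 1/4); r = 1/2 + 1/4 = 3/4.

0.75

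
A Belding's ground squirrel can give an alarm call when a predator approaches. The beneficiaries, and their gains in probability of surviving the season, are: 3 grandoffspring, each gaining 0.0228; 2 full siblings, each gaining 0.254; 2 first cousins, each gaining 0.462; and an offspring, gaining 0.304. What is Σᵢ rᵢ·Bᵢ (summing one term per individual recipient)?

r to a grandoffspring = 1/4 (two parent–offspring links: r = (1/2)^2 = 1/4).
r to a full sibling = 1/2 (full sibs share both parents — two paths of length 2: r = 2·(1/2)^2 = 1/2).
r to a first cousin = 1/8 (first cousins share one grandparent pair — two paths of length 4: r = 2·(1/2)^4 = 1/8).
r to an offspring = 0.5 (one parent–offspring link: r = (1/2)^1 = 1/2).
Summing one r·B term per recipient: 3·0.25·0.0228 + 2·0.5·0.254 + 2·0.125·0.462 + 1·0.5·0.304 = 0.5386.

0.5386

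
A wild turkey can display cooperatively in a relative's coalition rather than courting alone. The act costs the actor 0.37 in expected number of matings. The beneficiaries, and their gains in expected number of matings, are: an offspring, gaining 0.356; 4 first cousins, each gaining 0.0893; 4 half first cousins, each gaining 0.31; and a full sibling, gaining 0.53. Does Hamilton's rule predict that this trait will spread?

Yes

Hamilton's rule: the trait is favored when the sum of r·B over every recipient exceeds the actor's cost C.
r to an offspring = 1/2 (one parent–offspring link: r = (1/2)^1 = 1/2).
r to a first cousin = 1/8 (first cousins share one grandparent pair — two paths of length 4: r = 2·(1/2)^4 = 1/8).
r to a half first cousin = 1/16 (half first cousins share one grandparent — one path of length 4: r = (1/2)^4 = 1/16).
r to a full sibling = 1/2 (full sibs share both parents — two paths of length 2: r = 2·(1/2)^2 = 1/2).
Summing one r·B term per recipient: 1·0.5·0.356 + 4·0.125·0.0893 + 4·0.0625·0.31 + 1·0.5·0.53 = 0.56515.
0.56515 > 0.37: the indirect benefit exceeds the cost.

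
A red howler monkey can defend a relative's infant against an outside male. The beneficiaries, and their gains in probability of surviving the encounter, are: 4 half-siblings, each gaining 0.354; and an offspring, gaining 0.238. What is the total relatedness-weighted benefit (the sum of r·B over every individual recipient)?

0.473

r to a half-sibling = 1/4 (half-sibs share one parent — one path of length 2: r = (1/2)^2 = 1/4).
r to an offspring = 0.5 (one parent–offspring link: r = (1/2)^1 = 1/2).
Summing one r·B term per recipient: 4·0.25·0.354 + 1·0.5·0.238 = 0.473.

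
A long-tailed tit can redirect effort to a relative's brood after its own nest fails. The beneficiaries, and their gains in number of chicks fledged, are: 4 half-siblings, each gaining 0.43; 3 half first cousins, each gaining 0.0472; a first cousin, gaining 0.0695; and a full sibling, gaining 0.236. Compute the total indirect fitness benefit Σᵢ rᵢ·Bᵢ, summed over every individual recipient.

0.5655375

r to a half-sibling = 1/4 (half-sibs share one parent — one path of length 2: r = (1/2)^2 = 1/4).
r to a half first cousin = 1/16 (half first cousins share one grandparent — one path of length 4: r = (1/2)^4 = 1/16).
r to a first cousin = 0.125 (first cousins share one grandparent pair — two paths of length 4: r = 2·(1/2)^4 = 1/8).
r to a full sibling = 0.5 (full sibs share both parents — two paths of length 2: r = 2·(1/2)^2 = 1/2).
Summing one r·B term per recipient: 4·0.25·0.43 + 3·0.0625·0.0472 + 1·0.125·0.0695 + 1·0.5·0.236 = 0.5655375.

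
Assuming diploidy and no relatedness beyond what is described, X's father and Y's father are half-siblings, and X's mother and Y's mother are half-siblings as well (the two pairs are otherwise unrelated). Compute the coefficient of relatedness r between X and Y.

Wright's path rule: contributions from independent ancestry routes add.
X and Y are related in two ways: half first cousins through their fathers (r = 1/16) and half first cousins through their mothers (r = 1/16).
r = 1/16 + 1/16 = 0.125.

0.125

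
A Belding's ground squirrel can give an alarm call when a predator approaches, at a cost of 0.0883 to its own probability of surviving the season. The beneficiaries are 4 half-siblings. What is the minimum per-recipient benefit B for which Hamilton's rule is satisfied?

0.0883

r to a half-sibling = 1/4 (half-sibs share one parent — one path of length 2: r = (1/2)^2 = 1/4).
Hamilton's rule with n recipients of equal r: n·r·B > C, so B > C/(n·r) = 0.0883/(4·0.25) = 0.0883.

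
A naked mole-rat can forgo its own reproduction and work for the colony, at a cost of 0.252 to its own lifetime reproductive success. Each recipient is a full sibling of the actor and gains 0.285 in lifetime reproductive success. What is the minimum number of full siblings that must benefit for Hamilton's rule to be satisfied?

r to a full sibling = 0.5 (full sibs share both parents — two paths of length 2: r = 2·(1/2)^2 = 1/2).
Hamilton's rule: n·r·B > C  ⇒  n > C/(r·B) = 0.252/(0.5·0.285) = 1.768.
The smallest integer exceeding 1.768 is 2.

2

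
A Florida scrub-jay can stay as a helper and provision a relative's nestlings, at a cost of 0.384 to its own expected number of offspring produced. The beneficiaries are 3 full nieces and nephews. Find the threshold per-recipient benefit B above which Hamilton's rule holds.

0.512

r to a full niece or nephew = 0.25 (full aunt/uncle↔niece/nephew: two paths of length 3 through the shared grandparent pair: r = 2·(1/2)^3 = 1/4).
Hamilton's rule with n recipients of equal r: n·r·B > C, so B > C/(n·r) = 0.384/(3·0.25) = 0.512.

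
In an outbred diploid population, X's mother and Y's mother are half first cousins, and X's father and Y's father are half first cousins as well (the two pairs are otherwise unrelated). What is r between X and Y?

0.03125

Independent pedigree routes through distinct common ancestors add.
X and Y are related in two ways: half second cousins through their mothers (r = 1/64) and half second cousins through their fathers (r = 1/64).
r = 1/64 + 1/64 = 1/32 = 0.03125.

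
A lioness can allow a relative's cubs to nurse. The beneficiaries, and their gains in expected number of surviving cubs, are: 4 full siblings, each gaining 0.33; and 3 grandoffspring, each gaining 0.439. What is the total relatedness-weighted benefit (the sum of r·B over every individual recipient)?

r to a full sibling = 0.5 (full sibs share both parents — two paths of length 2: r = 2·(1/2)^2 = 1/2).
r to a grandoffspring = 1/4 (two parent–offspring links: r = (1/2)^2 = 1/4).
Summing one r·B term per recipient: 4·0.5·0.33 + 3·0.25·0.439 = 0.98925.

0.98925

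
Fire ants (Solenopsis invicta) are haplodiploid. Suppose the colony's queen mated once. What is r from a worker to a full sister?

0.75

Haplodiploid full sisters inherit their father's entire haploid genome identically (contributing 1/2) and on average half of their mother's contribution (1/2 · 1/2 = 1/4); r = 1/2 + 1/4 = 3/4.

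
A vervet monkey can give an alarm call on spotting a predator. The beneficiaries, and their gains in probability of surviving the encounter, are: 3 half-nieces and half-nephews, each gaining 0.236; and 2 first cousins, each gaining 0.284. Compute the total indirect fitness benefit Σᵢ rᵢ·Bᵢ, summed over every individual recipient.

0.1595

r to a half-niece or half-nephew = 0.125 (half-aunt/uncle↔niece/nephew: one path of length 3: r = (1/2)^3 = 1/8).
r to a first cousin = 1/8 (first cousins share one grandparent pair — two paths of length 4: r = 2·(1/2)^4 = 1/8).
Summing one r·B term per recipient: 3·0.125·0.236 + 2·0.125·0.284 = 0.1595.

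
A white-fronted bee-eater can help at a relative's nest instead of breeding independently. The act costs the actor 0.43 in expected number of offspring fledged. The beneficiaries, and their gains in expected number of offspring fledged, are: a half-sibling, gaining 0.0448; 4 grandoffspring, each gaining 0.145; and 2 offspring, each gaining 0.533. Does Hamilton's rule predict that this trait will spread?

Yes

Hamilton's rule: the trait is favored when the sum of r·B over every recipient exceeds the actor's cost C.
r to a half-sibling = 1/4 (half-sibs share one parent — one path of length 2: r = (1/2)^2 = 1/4).
r to a grandoffspring = 0.25 (two parent–offspring links: r = (1/2)^2 = 1/4).
r to an offspring = 1/2 (one parent–offspring link: r = (1/2)^1 = 1/2).
Summing one r·B term per recipient: 1·0.25·0.0448 + 4·0.25·0.145 + 2·0.5·0.533 = 0.6892.
0.6892 > 0.43: the indirect benefit exceeds the cost.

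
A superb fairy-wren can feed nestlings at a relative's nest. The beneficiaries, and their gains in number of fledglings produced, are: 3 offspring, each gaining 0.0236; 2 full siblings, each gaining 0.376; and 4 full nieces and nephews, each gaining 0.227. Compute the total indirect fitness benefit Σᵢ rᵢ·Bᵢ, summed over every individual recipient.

r to an offspring = 0.5 (one parent–offspring link: r = (1/2)^1 = 1/2).
r to a full sibling = 1/2 (full sibs share both parents — two paths of length 2: r = 2·(1/2)^2 = 1/2).
r to a full niece or nephew = 1/4 (full aunt/uncle↔niece/nephew: two paths of length 3 through the shared grandparent pair: r = 2·(1/2)^3 = 1/4).
Summing one r·B term per recipient: 3·0.5·0.0236 + 2·0.5·0.376 + 4·0.25·0.227 = 0.6384.

0.6384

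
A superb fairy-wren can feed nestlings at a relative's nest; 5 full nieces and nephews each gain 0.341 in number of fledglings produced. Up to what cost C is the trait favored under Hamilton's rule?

0.42625

r to a full niece or nephew = 0.25 (full aunt/uncle↔niece/nephew: two paths of length 3 through the shared grandparent pair: r = 2·(1/2)^3 = 1/4).
Hamilton's rule: n·r·B > C, so the trait is favored while C < n·r·B = 5·0.25·0.341 = 0.42625.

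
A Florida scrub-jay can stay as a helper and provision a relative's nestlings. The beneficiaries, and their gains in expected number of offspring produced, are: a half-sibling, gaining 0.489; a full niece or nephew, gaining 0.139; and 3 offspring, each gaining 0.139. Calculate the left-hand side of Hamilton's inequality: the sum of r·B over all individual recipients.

0.3655

r to a half-sibling = 0.25 (half-sibs share one parent — one path of length 2: r = (1/2)^2 = 1/4).
r to a full niece or nephew = 1/4 (full aunt/uncle↔niece/nephew: two paths of length 3 through the shared grandparent pair: r = 2·(1/2)^3 = 1/4).
r to an offspring = 0.5 (one parent–offspring link: r = (1/2)^1 = 1/2).
Summing one r·B term per recipient: 1·0.25·0.489 + 1·0.25·0.139 + 3·0.5·0.139 = 0.3655.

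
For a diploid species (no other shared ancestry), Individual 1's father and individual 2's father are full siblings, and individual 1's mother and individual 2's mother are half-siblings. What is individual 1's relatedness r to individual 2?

Wright's path rule: contributions from independent ancestry routes add.
Individual 1 and individual 2 are related in two ways: first cousins through their fathers (r = 1/8) and half first cousins through their mothers (r = 1/16).
r = 1/8 + 1/16 = 3/16 = 0.1875.

0.1875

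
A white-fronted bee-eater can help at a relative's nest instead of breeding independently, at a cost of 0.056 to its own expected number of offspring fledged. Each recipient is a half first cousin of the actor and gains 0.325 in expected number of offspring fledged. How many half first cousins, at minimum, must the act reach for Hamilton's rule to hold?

3

r to a half first cousin = 1/16 (half first cousins share one grandparent — one path of length 4: r = (1/2)^4 = 1/16).
Hamilton's rule: n·r·B > C  ⇒  n > C/(r·B) = 0.056/(0.0625·0.325) = 2.757.
The smallest integer exceeding 2.757 is 3.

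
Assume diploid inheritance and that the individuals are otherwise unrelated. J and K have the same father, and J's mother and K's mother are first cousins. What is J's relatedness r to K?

0.28125

Independent pedigree routes through distinct common ancestors add.
J and K are related in two ways: half-sibs through their shared father (r = 1/4) and second cousins through their mothers (r = 1/32).
r = 1/4 + 1/32 = 0.28125.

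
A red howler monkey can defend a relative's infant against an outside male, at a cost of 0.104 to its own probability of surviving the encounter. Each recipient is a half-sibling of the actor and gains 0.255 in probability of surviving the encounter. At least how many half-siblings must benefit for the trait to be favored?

r to a half-sibling = 0.25 (half-sibs share one parent — one path of length 2: r = (1/2)^2 = 1/4).
Hamilton's rule: n·r·B > C  ⇒  n > C/(r·B) = 0.104/(0.25·0.255) = 1.631.
The smallest integer exceeding 1.631 is 2.

2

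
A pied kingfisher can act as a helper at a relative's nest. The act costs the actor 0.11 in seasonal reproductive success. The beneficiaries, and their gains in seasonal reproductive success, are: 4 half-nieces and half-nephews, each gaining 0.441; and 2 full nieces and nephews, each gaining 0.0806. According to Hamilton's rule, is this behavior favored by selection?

Hamilton's rule: the trait is favored when the sum of r·B over every recipient exceeds the actor's cost C.
r to a half-niece or half-nephew = 1/8 (half-aunt/uncle↔niece/nephew: one path of length 3: r = (1/2)^3 = 1/8).
r to a full niece or nephew = 0.25 (full aunt/uncle↔niece/nephew: two paths of length 3 through the shared grandparent pair: r = 2·(1/2)^3 = 1/4).
Summing one r·B term per recipient: 4·0.125·0.441 + 2·0.25·0.0806 = 0.2608.
0.2608 > 0.11: the indirect benefit exceeds the cost.

Yes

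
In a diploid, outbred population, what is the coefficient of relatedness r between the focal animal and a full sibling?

Each parent–offspring link contributes a factor of 1/2, and independent paths through distinct common ancestors add.
Full sibs share both parents — two paths of length 2: r = 2·(1/2)^2 = 1/2.

0.5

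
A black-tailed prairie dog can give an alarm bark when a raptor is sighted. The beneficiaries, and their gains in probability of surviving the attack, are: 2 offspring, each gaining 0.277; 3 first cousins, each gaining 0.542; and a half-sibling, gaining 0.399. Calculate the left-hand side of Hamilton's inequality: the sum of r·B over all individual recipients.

r to an offspring = 1/2 (one parent–offspring link: r = (1/2)^1 = 1/2).
r to a first cousin = 0.125 (first cousins share one grandparent pair — two paths of length 4: r = 2·(1/2)^4 = 1/8).
r to a half-sibling = 1/4 (half-sibs share one parent — one path of length 2: r = (1/2)^2 = 1/4).
Summing one r·B term per recipient: 2·0.5·0.277 + 3·0.125·0.542 + 1·0.25·0.399 = 0.58.

0.58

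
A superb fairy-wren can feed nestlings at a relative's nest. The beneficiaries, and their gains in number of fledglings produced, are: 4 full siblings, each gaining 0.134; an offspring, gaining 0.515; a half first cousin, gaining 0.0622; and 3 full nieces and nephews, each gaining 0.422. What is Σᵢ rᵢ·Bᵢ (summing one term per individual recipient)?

0.8458875

r to a full sibling = 0.5 (full sibs share both parents — two paths of length 2: r = 2·(1/2)^2 = 1/2).
r to an offspring = 0.5 (one parent–offspring link: r = (1/2)^1 = 1/2).
r to a half first cousin = 1/16 (half first cousins share one grandparent — one path of length 4: r = (1/2)^4 = 1/16).
r to a full niece or nephew = 1/4 (full aunt/uncle↔niece/nephew: two paths of length 3 through the shared grandparent pair: r = 2·(1/2)^3 = 1/4).
Summing one r·B term per recipient: 4·0.5·0.134 + 1·0.5·0.515 + 1·0.0625·0.0622 + 3·0.25·0.422 = 0.8458875.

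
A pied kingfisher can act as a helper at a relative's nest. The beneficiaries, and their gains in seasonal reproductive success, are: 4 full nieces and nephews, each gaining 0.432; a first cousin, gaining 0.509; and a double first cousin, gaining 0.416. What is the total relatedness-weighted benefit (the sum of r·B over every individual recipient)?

0.599625

r to a full niece or nephew = 0.25 (full aunt/uncle↔niece/nephew: two paths of length 3 through the shared grandparent pair: r = 2·(1/2)^3 = 1/4).
r to a first cousin = 1/8 (first cousins share one grandparent pair — two paths of length 4: r = 2·(1/2)^4 = 1/8).
r to a double first cousin = 0.25 (double first cousins share both grandparent pairs — four paths of length 4: r = 4·(1/2)^4 = 1/4).
Summing one r·B term per recipient: 4·0.25·0.432 + 1·0.125·0.509 + 1·0.25·0.416 = 0.599625.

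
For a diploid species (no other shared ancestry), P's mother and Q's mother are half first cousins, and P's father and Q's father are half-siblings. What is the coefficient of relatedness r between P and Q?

0.078125

Independent pedigree routes through distinct common ancestors add.
P and Q are related in two ways: half second cousins through their mothers (r = 1/64) and half first cousins through their fathers (r = 1/16).
r = 1/64 + 1/16 = 0.078125.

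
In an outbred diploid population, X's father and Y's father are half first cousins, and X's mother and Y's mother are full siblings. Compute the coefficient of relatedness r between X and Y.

0.140625

Wright's path rule: contributions from independent ancestry routes add.
X and Y are related in two ways: half second cousins through their fathers (r = 1/64) and first cousins through their mothers (r = 1/8).
r = 1/64 + 1/8 = 9/64 = 0.140625.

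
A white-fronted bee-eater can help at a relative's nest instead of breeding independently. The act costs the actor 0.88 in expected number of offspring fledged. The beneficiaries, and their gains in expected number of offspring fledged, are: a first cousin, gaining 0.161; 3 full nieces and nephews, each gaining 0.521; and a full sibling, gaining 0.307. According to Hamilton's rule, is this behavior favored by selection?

Hamilton's rule: the trait is favored when the sum of r·B over every recipient exceeds the actor's cost C.
r to a first cousin = 1/8 (first cousins share one grandparent pair — two paths of length 4: r = 2·(1/2)^4 = 1/8).
r to a full niece or nephew = 1/4 (full aunt/uncle↔niece/nephew: two paths of length 3 through the shared grandparent pair: r = 2·(1/2)^3 = 1/4).
r to a full sibling = 1/2 (full sibs share both parents — two paths of length 2: r = 2·(1/2)^2 = 1/2).
Summing one r·B term per recipient: 1·0.125·0.161 + 3·0.25·0.521 + 1·0.5·0.307 = 0.564375.
0.564375 < 0.88: the indirect benefit is less than the cost.

No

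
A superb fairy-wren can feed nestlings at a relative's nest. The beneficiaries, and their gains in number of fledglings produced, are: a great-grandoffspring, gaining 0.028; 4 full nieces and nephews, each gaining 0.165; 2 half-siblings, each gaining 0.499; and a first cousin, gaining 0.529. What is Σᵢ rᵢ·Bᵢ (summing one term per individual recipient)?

r to a great-grandoffspring = 1/8 (three parent–offspring links: r = (1/2)^3 = 1/8).
r to a full niece or nephew = 1/4 (full aunt/uncle↔niece/nephew: two paths of length 3 through the shared grandparent pair: r = 2·(1/2)^3 = 1/4).
r to a half-sibling = 0.25 (half-sibs share one parent — one path of length 2: r = (1/2)^2 = 1/4).
r to a first cousin = 1/8 (first cousins share one grandparent pair — two paths of length 4: r = 2·(1/2)^4 = 1/8).
Summing one r·B term per recipient: 1·0.125·0.028 + 4·0.25·0.165 + 2·0.25·0.499 + 1·0.125·0.529 = 0.484125.

0.484125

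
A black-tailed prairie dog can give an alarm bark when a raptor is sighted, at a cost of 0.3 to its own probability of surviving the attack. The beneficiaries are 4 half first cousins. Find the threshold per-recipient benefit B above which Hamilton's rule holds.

r to a half first cousin = 0.0625 (half first cousins share one grandparent — one path of length 4: r = (1/2)^4 = 1/16).
Hamilton's rule with n recipients of equal r: n·r·B > C, so B > C/(n·r) = 0.3/(4·0.0625) = 1.2.

1.2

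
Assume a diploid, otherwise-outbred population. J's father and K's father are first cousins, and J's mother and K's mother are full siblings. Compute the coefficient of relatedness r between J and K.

0.15625

Wright's path rule: contributions from independent ancestry routes add.
J and K are related in two ways: second cousins through their fathers (r = 1/32) and first cousins through their mothers (r = 1/8).
r = 1/32 + 1/8 = 0.15625.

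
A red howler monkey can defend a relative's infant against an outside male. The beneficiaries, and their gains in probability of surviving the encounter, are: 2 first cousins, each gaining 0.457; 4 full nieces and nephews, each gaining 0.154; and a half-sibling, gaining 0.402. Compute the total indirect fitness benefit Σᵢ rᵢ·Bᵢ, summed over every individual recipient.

0.36875

r to a first cousin = 0.125 (first cousins share one grandparent pair — two paths of length 4: r = 2·(1/2)^4 = 1/8).
r to a full niece or nephew = 0.25 (full aunt/uncle↔niece/nephew: two paths of length 3 through the shared grandparent pair: r = 2·(1/2)^3 = 1/4).
r to a half-sibling = 0.25 (half-sibs share one parent — one path of length 2: r = (1/2)^2 = 1/4).
Summing one r·B term per recipient: 2·0.125·0.457 + 4·0.25·0.154 + 1·0.25·0.402 = 0.36875.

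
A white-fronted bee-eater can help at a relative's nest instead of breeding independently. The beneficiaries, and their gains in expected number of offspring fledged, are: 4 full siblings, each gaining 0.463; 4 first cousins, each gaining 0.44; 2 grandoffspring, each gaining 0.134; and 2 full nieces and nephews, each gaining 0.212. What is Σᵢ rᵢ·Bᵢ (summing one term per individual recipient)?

r to a full sibling = 0.5 (full sibs share both parents — two paths of length 2: r = 2·(1/2)^2 = 1/2).
r to a first cousin = 0.125 (first cousins share one grandparent pair — two paths of length 4: r = 2·(1/2)^4 = 1/8).
r to a grandoffspring = 0.25 (two parent–offspring links: r = (1/2)^2 = 1/4).
r to a full niece or nephew = 0.25 (full aunt/uncle↔niece/nephew: two paths of length 3 through the shared grandparent pair: r = 2·(1/2)^3 = 1/4).
Summing one r·B term per recipient: 4·0.5·0.463 + 4·0.125·0.44 + 2·0.25·0.134 + 2·0.25·0.212 = 1.319.

1.319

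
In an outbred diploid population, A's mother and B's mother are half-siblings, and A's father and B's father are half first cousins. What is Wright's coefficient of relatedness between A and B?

Independent pedigree routes through distinct common ancestors add.
A and B are related in two ways: half first cousins through their mothers (r = 1/16) and half second cousins through their fathers (r = 1/64).
r = 1/16 + 1/64 = 0.078125.

0.078125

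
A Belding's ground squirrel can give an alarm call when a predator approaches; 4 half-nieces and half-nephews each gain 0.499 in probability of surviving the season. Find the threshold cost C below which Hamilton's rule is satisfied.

r to a half-niece or half-nephew = 1/8 (half-aunt/uncle↔niece/nephew: one path of length 3: r = (1/2)^3 = 1/8).
Hamilton's rule: n·r·B > C, so the trait is favored while C < n·r·B = 4·0.125·0.499 = 0.2495.

0.2495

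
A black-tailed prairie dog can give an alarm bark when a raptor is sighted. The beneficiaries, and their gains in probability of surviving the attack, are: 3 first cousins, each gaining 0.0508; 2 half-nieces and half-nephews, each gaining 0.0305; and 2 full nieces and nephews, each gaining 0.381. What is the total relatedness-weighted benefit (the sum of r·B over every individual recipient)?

r to a first cousin = 1/8 (first cousins share one grandparent pair — two paths of length 4: r = 2·(1/2)^4 = 1/8).
r to a half-niece or half-nephew = 1/8 (half-aunt/uncle↔niece/nephew: one path of length 3: r = (1/2)^3 = 1/8).
r to a full niece or nephew = 1/4 (full aunt/uncle↔niece/nephew: two paths of length 3 through the shared grandparent pair: r = 2·(1/2)^3 = 1/4).
Summing one r·B term per recipient: 3·0.125·0.0508 + 2·0.125·0.0305 + 2·0.25·0.381 = 0.217175.

0.217175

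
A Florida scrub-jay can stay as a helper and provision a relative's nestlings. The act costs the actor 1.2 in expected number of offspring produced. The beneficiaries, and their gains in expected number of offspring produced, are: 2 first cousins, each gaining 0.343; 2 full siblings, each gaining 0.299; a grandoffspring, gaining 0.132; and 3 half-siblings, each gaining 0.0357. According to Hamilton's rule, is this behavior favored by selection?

Hamilton's rule: the trait is favored when the sum of r·B over every recipient exceeds the actor's cost C.
r to a first cousin = 0.125 (first cousins share one grandparent pair — two paths of length 4: r = 2·(1/2)^4 = 1/8).
r to a full sibling = 0.5 (full sibs share both parents — two paths of length 2: r = 2·(1/2)^2 = 1/2).
r to a grandoffspring = 0.25 (two parent–offspring links: r = (1/2)^2 = 1/4).
r to a half-sibling = 0.25 (half-sibs share one parent — one path of length 2: r = (1/2)^2 = 1/4).
Summing one r·B term per recipient: 2·0.125·0.343 + 2·0.5·0.299 + 1·0.25·0.132 + 3·0.25·0.0357 = 0.444525.
0.444525 < 1.2: the indirect benefit is less than the cost.

No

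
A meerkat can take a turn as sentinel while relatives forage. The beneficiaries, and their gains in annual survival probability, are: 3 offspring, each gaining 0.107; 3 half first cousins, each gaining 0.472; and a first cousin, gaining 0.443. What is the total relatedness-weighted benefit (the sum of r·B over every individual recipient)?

r to an offspring = 1/2 (one parent–offspring link: r = (1/2)^1 = 1/2).
r to a half first cousin = 0.0625 (half first cousins share one grandparent — one path of length 4: r = (1/2)^4 = 1/16).
r to a first cousin = 1/8 (first cousins share one grandparent pair — two paths of length 4: r = 2·(1/2)^4 = 1/8).
Summing one r·B term per recipient: 3·0.5·0.107 + 3·0.0625·0.472 + 1·0.125·0.443 = 0.304375.

0.304375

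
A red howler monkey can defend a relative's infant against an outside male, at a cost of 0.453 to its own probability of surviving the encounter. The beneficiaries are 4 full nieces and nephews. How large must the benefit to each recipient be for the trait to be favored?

r to a full niece or nephew = 0.25 (full aunt/uncle↔niece/nephew: two paths of length 3 through the shared grandparent pair: r = 2·(1/2)^3 = 1/4).
Hamilton's rule with n recipients of equal r: n·r·B > C, so B > C/(n·r) = 0.453/(4·0.25) = 0.453.

0.453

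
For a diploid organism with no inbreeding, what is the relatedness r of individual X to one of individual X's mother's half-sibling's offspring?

Each parent–offspring link contributes a factor of 1/2, and independent paths through distinct common ancestors add.
Half first cousins share one grandparent — one path of length 4: r = (1/2)^4 = 1/16.

0.0625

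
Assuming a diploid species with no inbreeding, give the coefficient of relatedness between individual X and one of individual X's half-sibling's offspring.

Each parent–offspring link contributes a factor of 1/2, and independent paths through distinct common ancestors add.
Half-aunt/uncle↔niece/nephew: one path of length 3: r = (1/2)^3 = 1/8.

0.125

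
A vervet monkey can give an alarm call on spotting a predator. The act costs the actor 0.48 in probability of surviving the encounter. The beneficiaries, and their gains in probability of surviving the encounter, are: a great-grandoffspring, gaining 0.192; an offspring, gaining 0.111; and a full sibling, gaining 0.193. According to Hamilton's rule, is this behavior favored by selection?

Hamilton's rule: the trait is favored when the sum of r·B over every recipient exceeds the actor's cost C.
r to a great-grandoffspring = 1/8 (three parent–offspring links: r = (1/2)^3 = 1/8).
r to an offspring = 1/2 (one parent–offspring link: r = (1/2)^1 = 1/2).
r to a full sibling = 1/2 (full sibs share both parents — two paths of length 2: r = 2·(1/2)^2 = 1/2).
Summing one r·B term per recipient: 1·0.125·0.192 + 1·0.5·0.111 + 1·0.5·0.193 = 0.176.
0.176 < 0.48: the indirect benefit is less than the cost.

No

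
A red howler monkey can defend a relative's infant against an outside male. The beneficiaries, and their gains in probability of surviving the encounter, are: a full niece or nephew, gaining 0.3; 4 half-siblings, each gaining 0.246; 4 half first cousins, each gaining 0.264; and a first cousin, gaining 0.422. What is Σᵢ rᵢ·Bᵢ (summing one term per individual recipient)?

0.43975

r to a full niece or nephew = 1/4 (full aunt/uncle↔niece/nephew: two paths of length 3 through the shared grandparent pair: r = 2·(1/2)^3 = 1/4).
r to a half-sibling = 1/4 (half-sibs share one parent — one path of length 2: r = (1/2)^2 = 1/4).
r to a half first cousin = 1/16 (half first cousins share one grandparent — one path of length 4: r = (1/2)^4 = 1/16).
r to a first cousin = 0.125 (first cousins share one grandparent pair — two paths of length 4: r = 2·(1/2)^4 = 1/8).
Summing one r·B term per recipient: 1·0.25·0.3 + 4·0.25·0.246 + 4·0.0625·0.264 + 1·0.125·0.422 = 0.43975.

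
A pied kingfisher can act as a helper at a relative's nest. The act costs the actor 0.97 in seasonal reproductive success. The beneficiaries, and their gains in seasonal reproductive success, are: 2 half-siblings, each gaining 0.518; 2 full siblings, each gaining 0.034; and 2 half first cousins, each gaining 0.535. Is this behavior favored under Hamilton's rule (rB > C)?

Hamilton's rule: the trait is favored when the sum of r·B over every recipient exceeds the actor's cost C.
r to a half-sibling = 1/4 (half-sibs share one parent — one path of length 2: r = (1/2)^2 = 1/4).
r to a full sibling = 0.5 (full sibs share both parents — two paths of length 2: r = 2·(1/2)^2 = 1/2).
r to a half first cousin = 1/16 (half first cousins share one grandparent — one path of length 4: r = (1/2)^4 = 1/16).
Summing one r·B term per recipient: 2·0.25·0.518 + 2·0.5·0.034 + 2·0.0625·0.535 = 0.359875.
0.359875 < 0.97: the indirect benefit is less than the cost.

No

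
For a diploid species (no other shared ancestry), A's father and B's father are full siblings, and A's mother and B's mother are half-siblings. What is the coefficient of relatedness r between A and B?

0.1875

Independent pedigree routes through distinct common ancestors add.
A and B are related in two ways: first cousins through their fathers (r = 1/8) and half first cousins through their mothers (r = 1/16).
r = 1/8 + 1/16 = 3/16 = 0.1875.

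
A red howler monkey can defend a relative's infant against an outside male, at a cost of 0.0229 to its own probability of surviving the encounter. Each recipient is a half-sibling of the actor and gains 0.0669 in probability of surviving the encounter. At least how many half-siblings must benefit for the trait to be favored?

2

r to a half-sibling = 0.25 (half-sibs share one parent — one path of length 2: r = (1/2)^2 = 1/4).
Hamilton's rule: n·r·B > C  ⇒  n > C/(r·B) = 0.0229/(0.25·0.0669) = 1.369.
The smallest integer exceeding 1.369 is 2.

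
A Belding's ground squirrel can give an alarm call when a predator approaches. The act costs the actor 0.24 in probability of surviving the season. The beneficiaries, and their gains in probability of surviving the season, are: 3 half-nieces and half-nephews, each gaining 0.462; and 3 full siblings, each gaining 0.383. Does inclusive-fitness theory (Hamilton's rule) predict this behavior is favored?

Yes

Hamilton's rule: the trait is favored when the sum of r·B over every recipient exceeds the actor's cost C.
r to a half-niece or half-nephew = 1/8 (half-aunt/uncle↔niece/nephew: one path of length 3: r = (1/2)^3 = 1/8).
r to a full sibling = 1/2 (full sibs share both parents — two paths of length 2: r = 2·(1/2)^2 = 1/2).
Summing one r·B term per recipient: 3·0.125·0.462 + 3·0.5·0.383 = 0.74775.
0.74775 > 0.24: the indirect benefit exceeds the cost.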